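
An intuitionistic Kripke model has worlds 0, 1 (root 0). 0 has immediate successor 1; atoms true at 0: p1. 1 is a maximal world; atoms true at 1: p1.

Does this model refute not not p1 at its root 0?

No

0 forces not not p1: no world accessible from 0 forces not p1.
So the root 0 forces not not p1; the model is not a countermodel.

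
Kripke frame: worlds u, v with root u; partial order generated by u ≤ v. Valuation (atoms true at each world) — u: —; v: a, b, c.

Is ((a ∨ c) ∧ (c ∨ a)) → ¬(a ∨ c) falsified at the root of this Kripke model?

u ⊮ ((a ∨ c) ∧ (c ∨ a)) → ¬(a ∨ c): at the accessible world v, v ⊩ (a ∨ c) ∧ (c ∨ a) but v ⊮ ¬(a ∨ c).
v ⊮ ¬(a ∨ c) since v is accessible from v and v ⊩ a ∨ c.
v ⊩ a ∨ c via the disjunct a.
So the root u does not force ((a ∨ c) ∧ (c ∨ a)) → ¬(a ∨ c); the model is a countermodel.

Yes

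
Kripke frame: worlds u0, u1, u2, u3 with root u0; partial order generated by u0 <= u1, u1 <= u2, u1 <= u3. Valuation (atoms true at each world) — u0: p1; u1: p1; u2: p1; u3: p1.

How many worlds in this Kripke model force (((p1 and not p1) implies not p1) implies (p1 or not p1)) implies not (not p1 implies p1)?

u0: does not force it — u0 does not force (((p1 and not p1) implies not p1) implies (p1 or not p1)) implies not (not p1 implies p1): already at u0 itself, u0 forces ((p1 and not p1) implies not p1) implies (p1 or not p1) but u0 does not force not (not p1 implies p1).
u1: does not force it — u1 does not force (((p1 and not p1) implies not p1) implies (p1 or not p1)) implies not (not p1 implies p1): already at u1 itself, u1 forces ((p1 and not p1) implies not p1) implies (p1 or not p1) but u1 does not force not (not p1 implies p1).
u2: does not force it.
u3: does not force it.
Worlds forcing the formula: { }.

0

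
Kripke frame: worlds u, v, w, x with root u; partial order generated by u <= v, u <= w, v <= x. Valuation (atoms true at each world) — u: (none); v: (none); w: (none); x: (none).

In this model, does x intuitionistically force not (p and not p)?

x forces not (p and not p): no world accessible from x forces p and not p.

Yes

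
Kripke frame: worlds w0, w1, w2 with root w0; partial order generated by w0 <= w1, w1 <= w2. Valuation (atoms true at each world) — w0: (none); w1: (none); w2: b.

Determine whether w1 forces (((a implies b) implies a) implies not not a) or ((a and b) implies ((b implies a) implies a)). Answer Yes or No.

Yes

w1 forces (((a implies b) implies a) implies not not a) or ((a and b) implies ((b implies a) implies a)) via the disjunct ((a implies b) implies a) implies not not a.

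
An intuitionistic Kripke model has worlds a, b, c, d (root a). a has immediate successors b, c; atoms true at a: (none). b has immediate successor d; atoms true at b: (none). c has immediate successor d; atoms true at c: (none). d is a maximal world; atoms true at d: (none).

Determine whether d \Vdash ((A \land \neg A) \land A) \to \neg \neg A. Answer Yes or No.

Yes

d \Vdash ((A \land \neg A) \land A) \to \neg \neg A vacuously: no world accessible from d forces the antecedent (A \land \neg A) \land A.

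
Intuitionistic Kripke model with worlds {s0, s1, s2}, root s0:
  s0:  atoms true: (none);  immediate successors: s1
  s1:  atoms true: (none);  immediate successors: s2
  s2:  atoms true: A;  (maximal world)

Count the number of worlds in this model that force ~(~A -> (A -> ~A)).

s0: does not force it — s0 ||-/- ~(~A -> (A -> ~A)) since s0 is accessible from s0 and s0 ||- ~A -> (A -> ~A).
s1: does not force it.
s2: does not force it.
Worlds forcing the formula: { }.

0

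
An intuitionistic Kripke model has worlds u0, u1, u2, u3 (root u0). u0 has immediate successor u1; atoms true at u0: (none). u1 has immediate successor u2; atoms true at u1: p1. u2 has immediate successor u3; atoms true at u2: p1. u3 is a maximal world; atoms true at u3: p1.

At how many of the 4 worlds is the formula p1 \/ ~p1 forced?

u0: does not force it — u0 ||-/- p1 \/ ~p1: neither disjunct is forced at u0.
u1: forces it.
u2: forces it.
u3: forces it.
Worlds forcing the formula: {u1, u2, u3}.

3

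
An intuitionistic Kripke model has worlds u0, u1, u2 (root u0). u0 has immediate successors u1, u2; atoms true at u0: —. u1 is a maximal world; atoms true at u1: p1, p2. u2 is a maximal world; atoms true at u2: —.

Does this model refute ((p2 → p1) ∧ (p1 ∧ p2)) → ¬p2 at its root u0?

u0 ⊮ ((p2 → p1) ∧ (p1 ∧ p2)) → ¬p2: at the accessible world u1, u1 ⊩ (p2 → p1) ∧ (p1 ∧ p2) but u1 ⊮ ¬p2.
u1 ⊮ ¬p2 since u1 is accessible from u1 and u1 ⊩ p2.
So the root u0 does not force ((p2 → p1) ∧ (p1 ∧ p2)) → ¬p2; the model is a countermodel.

Yes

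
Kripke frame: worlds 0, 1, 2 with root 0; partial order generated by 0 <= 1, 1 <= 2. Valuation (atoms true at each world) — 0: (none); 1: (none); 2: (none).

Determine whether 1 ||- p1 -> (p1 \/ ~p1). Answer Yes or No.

Yes

1 ||- p1 -> (p1 \/ ~p1) vacuously: no world accessible from 1 forces the antecedent p1.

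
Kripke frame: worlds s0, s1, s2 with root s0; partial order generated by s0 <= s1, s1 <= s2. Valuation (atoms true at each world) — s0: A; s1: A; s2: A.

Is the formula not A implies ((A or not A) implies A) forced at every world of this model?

Yes

s0 forces not A implies ((A or not A) implies A) vacuously: no world accessible from s0 forces the antecedent not A.
Since the root s0 forces not A implies ((A or not A) implies A) and forcing is persistent (monotone upward), every world forces it.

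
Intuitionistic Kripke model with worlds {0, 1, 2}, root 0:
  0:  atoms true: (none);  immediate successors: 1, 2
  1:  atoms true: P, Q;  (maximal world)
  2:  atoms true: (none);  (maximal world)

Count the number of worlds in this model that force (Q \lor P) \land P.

1

0: does not force it — 0 \nVdash (Q \lor P) \land P since 0 fails Q \lor P.
1: forces it.
2: does not force it.
Worlds forcing the formula: {1}.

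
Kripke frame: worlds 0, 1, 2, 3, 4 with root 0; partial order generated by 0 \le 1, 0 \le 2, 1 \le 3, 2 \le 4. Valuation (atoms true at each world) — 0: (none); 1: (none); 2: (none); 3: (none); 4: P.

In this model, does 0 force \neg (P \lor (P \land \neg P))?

0 \nVdash \neg (P \lor (P \land \neg P)) since 4 is accessible from 0 and 4 \Vdash P \lor (P \land \neg P).
4 \Vdash P \lor (P \land \neg P) via the disjunct P.

No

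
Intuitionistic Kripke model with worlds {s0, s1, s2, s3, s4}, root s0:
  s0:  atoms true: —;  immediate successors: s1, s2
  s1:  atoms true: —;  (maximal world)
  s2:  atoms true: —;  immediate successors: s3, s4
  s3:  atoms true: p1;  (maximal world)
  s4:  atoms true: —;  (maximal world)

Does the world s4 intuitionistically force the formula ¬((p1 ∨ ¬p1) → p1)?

Yes

s4 ⊩ ¬((p1 ∨ ¬p1) → p1): no world accessible from s4 forces (p1 ∨ ¬p1) → p1.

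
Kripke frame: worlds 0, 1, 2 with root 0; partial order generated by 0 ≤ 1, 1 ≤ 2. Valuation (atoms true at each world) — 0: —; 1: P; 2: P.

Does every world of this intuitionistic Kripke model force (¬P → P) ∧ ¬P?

Not every world: 0 ⊮ (¬P → P) ∧ ¬P.
0 ⊮ (¬P → P) ∧ ¬P since 0 fails ¬P.

No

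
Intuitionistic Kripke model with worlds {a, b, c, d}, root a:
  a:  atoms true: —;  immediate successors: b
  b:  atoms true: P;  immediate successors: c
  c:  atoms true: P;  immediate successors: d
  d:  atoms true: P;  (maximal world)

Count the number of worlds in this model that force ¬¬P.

4

a: forces it.
b: forces it.
c: forces it.
d: forces it.
Worlds forcing the formula: {a, b, c, d}.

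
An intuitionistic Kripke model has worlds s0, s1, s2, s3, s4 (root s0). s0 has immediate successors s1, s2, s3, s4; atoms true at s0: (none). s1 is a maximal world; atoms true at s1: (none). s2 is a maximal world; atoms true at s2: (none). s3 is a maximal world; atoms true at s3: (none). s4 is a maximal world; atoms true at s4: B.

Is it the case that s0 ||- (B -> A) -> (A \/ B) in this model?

No

s0 ||-/- (B -> A) -> (A \/ B): at the accessible world s1, s1 ||- B -> A but s1 ||-/- A \/ B.
s1 ||-/- A \/ B: neither disjunct is forced at s1.
s1 lacks atom A, so s1 ||-/- A.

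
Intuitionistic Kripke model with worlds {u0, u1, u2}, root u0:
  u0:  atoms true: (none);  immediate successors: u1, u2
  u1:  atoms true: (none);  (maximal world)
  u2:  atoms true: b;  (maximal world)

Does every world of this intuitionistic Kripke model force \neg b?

No

Not every world: u0 \nVdash \neg b.
u0 \nVdash \neg b since u2 is accessible from u0 and u2 \Vdash b.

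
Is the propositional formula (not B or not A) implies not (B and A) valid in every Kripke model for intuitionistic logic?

Yes

This is a constructively valid De Morgan direction (disjunction of negations to negated conjunction), which is intuitionistically derivable.
If not B holds at a world then no accessible world forces B, hence none forces B and A; likewise for not A.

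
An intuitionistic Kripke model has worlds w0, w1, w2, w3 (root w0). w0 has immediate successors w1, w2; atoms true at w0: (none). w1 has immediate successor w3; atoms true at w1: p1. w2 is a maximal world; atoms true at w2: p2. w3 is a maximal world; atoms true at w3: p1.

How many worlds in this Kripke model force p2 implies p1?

2

w0: does not force it — w0 does not force p2 implies p1: at the accessible world w2, w2 forces p2 but w2 does not force p1.
w1: forces it.
w2: does not force it.
w3: forces it.
Worlds forcing the formula: {w1, w3}.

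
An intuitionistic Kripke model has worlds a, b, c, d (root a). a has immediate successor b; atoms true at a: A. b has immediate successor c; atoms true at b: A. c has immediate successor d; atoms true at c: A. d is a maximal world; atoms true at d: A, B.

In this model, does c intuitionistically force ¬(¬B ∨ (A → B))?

c ⊮ ¬(¬B ∨ (A → B)) since d is accessible from c and d ⊩ ¬B ∨ (A → B).
d ⊩ ¬B ∨ (A → B) via the disjunct A → B.

No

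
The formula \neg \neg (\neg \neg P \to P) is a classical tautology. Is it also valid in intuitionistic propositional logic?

Yes

This is the double negation of double-negation elimination, which is intuitionistically derivable.
By Glivenko's theorem the double negation of any classical propositional tautology is intuitionistically provable; \neg \neg P \to P is classically a tautology.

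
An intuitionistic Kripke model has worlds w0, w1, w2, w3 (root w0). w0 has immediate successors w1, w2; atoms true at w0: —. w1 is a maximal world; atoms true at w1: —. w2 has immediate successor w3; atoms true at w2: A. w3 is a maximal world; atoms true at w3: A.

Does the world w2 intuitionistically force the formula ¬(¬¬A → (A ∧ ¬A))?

Yes

w2 ⊩ ¬(¬¬A → (A ∧ ¬A)): no world accessible from w2 forces ¬¬A → (A ∧ ¬A).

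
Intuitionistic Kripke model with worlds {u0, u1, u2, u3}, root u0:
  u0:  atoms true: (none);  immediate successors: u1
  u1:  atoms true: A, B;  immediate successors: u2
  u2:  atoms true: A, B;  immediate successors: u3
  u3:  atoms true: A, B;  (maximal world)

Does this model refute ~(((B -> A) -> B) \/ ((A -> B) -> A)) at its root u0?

u0 ||-/- ~(((B -> A) -> B) \/ ((A -> B) -> A)) since u1 is accessible from u0 and u1 ||- ((B -> A) -> B) \/ ((A -> B) -> A).
u1 ||- ((B -> A) -> B) \/ ((A -> B) -> A) via the disjunct (B -> A) -> B.
So the root u0 does not force ~(((B -> A) -> B) \/ ((A -> B) -> A)); the model is a countermodel.

Yes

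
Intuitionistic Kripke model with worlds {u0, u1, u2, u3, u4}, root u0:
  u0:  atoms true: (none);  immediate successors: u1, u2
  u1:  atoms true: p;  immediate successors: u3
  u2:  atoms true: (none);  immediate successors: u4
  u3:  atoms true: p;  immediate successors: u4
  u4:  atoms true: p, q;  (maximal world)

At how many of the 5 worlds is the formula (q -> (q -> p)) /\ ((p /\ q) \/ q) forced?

1

u0: does not force it — u0 ||-/- (q -> (q -> p)) /\ ((p /\ q) \/ q) since u0 fails (p /\ q) \/ q.
u1: does not force it.
u2: does not force it.
u3: does not force it.
u4: forces it.
Worlds forcing the formula: {u4}.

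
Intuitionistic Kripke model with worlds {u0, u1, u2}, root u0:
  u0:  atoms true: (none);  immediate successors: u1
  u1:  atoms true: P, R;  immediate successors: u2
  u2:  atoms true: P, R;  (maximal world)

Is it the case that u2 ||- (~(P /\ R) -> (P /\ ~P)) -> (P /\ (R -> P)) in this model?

u2 ||- (~(P /\ R) -> (P /\ ~P)) -> (P /\ (R -> P)): every world accessible from u2 that forces ~(P /\ R) -> (P /\ ~P) (namely u2) also forces P /\ (R -> P).

Yes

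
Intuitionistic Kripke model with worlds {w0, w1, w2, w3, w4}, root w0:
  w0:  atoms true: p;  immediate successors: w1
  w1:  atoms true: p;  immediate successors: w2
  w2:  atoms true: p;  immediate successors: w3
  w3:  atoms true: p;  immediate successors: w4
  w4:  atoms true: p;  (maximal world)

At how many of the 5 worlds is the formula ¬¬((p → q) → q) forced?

w0: forces it.
w1: forces it.
w2: forces it.
w3: forces it.
w4: forces it.
Worlds forcing the formula: {w0, w1, w2, w3, w4}.

5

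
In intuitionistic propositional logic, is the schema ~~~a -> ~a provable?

This is triple-negation reduction, which is intuitionistically derivable.
Assume ~~~a and suppose a. Then ~~a (double-negation introduction), contradicting ~~~a. So ~a.

Yes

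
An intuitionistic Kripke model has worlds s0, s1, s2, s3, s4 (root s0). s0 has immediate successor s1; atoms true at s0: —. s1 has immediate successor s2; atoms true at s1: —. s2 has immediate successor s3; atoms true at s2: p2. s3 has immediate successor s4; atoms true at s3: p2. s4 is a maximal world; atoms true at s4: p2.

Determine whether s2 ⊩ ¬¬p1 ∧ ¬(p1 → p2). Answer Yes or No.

s2 ⊮ ¬¬p1 ∧ ¬(p1 → p2) since s2 fails ¬¬p1.

No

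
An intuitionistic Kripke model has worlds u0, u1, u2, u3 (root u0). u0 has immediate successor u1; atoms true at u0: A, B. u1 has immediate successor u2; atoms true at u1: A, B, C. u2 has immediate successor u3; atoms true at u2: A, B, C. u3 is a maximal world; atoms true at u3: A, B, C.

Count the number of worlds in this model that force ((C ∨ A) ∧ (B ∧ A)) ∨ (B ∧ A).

u0: forces it.
u1: forces it.
u2: forces it.
u3: forces it.
Worlds forcing the formula: {u0, u1, u2, u3}.

4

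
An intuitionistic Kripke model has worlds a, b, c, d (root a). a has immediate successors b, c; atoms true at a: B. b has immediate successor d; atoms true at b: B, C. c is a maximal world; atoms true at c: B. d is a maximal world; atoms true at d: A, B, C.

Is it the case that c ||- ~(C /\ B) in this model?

Yes

c ||- ~(C /\ B): no world accessible from c forces C /\ B.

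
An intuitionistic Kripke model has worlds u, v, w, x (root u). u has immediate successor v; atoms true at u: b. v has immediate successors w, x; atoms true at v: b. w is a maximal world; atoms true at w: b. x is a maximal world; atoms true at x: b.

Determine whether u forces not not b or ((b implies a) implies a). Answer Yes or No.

u forces not not b or ((b implies a) implies a) via the disjunct not not b.

Yes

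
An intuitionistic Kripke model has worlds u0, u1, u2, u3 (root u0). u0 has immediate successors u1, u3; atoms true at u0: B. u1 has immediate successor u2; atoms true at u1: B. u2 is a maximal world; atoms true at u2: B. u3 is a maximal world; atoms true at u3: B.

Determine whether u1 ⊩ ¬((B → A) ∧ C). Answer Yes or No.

u1 ⊩ ¬((B → A) ∧ C): no world accessible from u1 forces (B → A) ∧ C.

Yes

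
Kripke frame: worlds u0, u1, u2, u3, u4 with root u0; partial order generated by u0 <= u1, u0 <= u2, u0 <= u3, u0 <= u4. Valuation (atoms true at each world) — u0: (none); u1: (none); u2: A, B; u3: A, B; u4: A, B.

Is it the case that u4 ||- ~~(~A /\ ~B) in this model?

No

u4 ||-/- ~~(~A /\ ~B) since u4 is accessible from u4 and u4 ||- ~(~A /\ ~B).
u4 ||- ~(~A /\ ~B): no world accessible from u4 forces ~A /\ ~B.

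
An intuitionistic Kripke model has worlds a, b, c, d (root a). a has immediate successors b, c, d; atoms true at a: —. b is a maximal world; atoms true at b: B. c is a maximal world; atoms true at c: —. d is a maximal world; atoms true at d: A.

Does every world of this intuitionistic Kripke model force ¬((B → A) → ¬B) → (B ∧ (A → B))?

Yes

a ⊩ ¬((B → A) → ¬B) → (B ∧ (A → B)) vacuously: no world accessible from a forces the antecedent ¬((B → A) → ¬B).
Since the root a forces ¬((B → A) → ¬B) → (B ∧ (A → B)) and forcing is persistent (monotone upward), every world forces it.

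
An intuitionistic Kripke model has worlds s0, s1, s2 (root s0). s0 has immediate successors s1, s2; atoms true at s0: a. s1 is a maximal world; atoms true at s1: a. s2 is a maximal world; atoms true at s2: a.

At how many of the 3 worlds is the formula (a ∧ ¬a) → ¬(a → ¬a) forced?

3

s0: forces it.
s1: forces it.
s2: forces it.
Worlds forcing the formula: {s0, s1, s2}.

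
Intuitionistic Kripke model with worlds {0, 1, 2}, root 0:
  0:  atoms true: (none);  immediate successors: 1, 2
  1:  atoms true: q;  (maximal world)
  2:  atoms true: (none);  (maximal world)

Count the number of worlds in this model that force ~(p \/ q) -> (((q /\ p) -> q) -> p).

1

0: does not force it — 0 ||-/- ~(p \/ q) -> (((q /\ p) -> q) -> p): at the accessible world 2, 2 ||- ~(p \/ q) but 2 ||-/- ((q /\ p) -> q) -> p.
1: forces it.
2: does not force it.
Worlds forcing the formula: {1}.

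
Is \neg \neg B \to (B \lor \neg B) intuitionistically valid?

No

This is a variant of double-negation elimination (deriving excluded middle from double negation), which is not intuitionistically valid.
A Kripke countermodel: worlds s0, s1; order generated by s0 \le s1; atoms true at each world — s0:{}; s1:{B}.
s0 \nVdash \neg \neg B \to (B \lor \neg B): already at s0 itself, s0 \Vdash \neg \neg B but s0 \nVdash B \lor \neg B.
s0 \nVdash B \lor \neg B: neither disjunct is forced at s0.
s0 lacks atom B, so s0 \nVdash B.
So the root s0 does not force the formula.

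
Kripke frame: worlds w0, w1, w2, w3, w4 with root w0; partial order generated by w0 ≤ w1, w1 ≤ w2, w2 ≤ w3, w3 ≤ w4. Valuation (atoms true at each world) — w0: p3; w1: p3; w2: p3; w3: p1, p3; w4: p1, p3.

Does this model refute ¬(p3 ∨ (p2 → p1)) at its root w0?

w0 ⊮ ¬(p3 ∨ (p2 → p1)) since w0 is accessible from w0 and w0 ⊩ p3 ∨ (p2 → p1).
w0 ⊩ p3 ∨ (p2 → p1) via the disjunct p3.
So the root w0 does not force ¬(p3 ∨ (p2 → p1)); the model is a countermodel.

Yes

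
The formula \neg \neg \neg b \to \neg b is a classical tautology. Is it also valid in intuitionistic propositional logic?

Yes

This is triple-negation reduction, which is intuitionistically derivable.
Assume \neg \neg \neg b and suppose b. Then \neg \neg b (double-negation introduction), contradicting \neg \neg \neg b. So \neg b.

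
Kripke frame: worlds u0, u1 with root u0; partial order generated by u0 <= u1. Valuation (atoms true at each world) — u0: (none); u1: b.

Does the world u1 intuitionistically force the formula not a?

Yes

u1 forces not a: no world accessible from u1 forces a.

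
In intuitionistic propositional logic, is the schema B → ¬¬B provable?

This is double-negation introduction, which is intuitionistically derivable.
If a world forces B then every accessible world forces B (persistence), so none forces ¬B; hence ¬¬B.

Yes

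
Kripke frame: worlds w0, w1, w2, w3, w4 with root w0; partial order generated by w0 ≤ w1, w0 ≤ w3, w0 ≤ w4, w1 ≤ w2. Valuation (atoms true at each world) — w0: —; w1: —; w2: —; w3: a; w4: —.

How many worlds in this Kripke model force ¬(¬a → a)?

w0: does not force it — w0 ⊮ ¬(¬a → a) since w3 is accessible from w0 and w3 ⊩ ¬a → a.
w1: forces it.
w2: forces it.
w3: does not force it.
w4: forces it.
Worlds forcing the formula: {w1, w2, w4}.

3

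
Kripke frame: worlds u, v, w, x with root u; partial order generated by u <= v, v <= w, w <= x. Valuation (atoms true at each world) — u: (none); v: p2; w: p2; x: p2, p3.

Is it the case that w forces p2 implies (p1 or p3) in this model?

No

w does not force p2 implies (p1 or p3): already at w itself, w forces p2 but w does not force p1 or p3.
w does not force p1 or p3: neither disjunct is forced at w.
w lacks atom p1, so w does not force p1.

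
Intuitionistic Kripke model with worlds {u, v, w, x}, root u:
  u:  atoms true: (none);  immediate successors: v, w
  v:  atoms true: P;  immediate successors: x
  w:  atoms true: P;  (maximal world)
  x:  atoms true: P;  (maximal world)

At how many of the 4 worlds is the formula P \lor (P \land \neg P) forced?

3

u: does not force it — u \nVdash P \lor (P \land \neg P): neither disjunct is forced at u.
v: forces it.
w: forces it.
x: forces it.
Worlds forcing the formula: {v, w, x}.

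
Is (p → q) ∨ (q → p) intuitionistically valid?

No

This is the Gödel–Dummett linearity axiom, which is not intuitionistically valid.
A Kripke countermodel: worlds u, v, w; order generated by u ≤ v, u ≤ w; atoms true at each world — u:{}; v:{p}; w:{q}.
u ⊮ (p → q) ∨ (q → p): neither disjunct is forced at u.
u ⊮ p → q: at the accessible world v, v ⊩ p but v ⊮ q.
v lacks atom q, so v ⊮ q.
So the root u does not force the formula.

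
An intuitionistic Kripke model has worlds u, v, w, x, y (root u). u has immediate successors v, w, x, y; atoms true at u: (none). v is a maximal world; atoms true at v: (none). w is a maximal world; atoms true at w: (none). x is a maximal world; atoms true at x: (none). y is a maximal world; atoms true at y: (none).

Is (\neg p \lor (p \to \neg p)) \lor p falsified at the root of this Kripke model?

No

u \Vdash (\neg p \lor (p \to \neg p)) \lor p via the disjunct \neg p \lor (p \to \neg p).
So the root u forces (\neg p \lor (p \to \neg p)) \lor p; the model is not a countermodel.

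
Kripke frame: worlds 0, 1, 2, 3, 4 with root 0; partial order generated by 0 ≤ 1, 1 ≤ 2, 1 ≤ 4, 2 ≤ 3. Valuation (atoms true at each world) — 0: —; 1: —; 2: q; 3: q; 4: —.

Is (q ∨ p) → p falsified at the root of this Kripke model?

0 ⊮ (q ∨ p) → p: at the accessible world 2, 2 ⊩ q ∨ p but 2 ⊮ p.
2 lacks atom p, so 2 ⊮ p.
So the root 0 does not force (q ∨ p) → p; the model is a countermodel.

Yes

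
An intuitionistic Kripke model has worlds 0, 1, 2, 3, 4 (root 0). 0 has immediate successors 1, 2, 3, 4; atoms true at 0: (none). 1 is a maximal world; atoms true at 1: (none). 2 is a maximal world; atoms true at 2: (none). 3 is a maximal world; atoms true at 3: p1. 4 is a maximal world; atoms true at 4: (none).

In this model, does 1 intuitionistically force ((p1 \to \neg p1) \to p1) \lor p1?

1 \nVdash ((p1 \to \neg p1) \to p1) \lor p1: neither disjunct is forced at 1.
1 \nVdash (p1 \to \neg p1) \to p1: already at 1 itself, 1 \Vdash p1 \to \neg p1 but 1 \nVdash p1.
1 lacks atom p1, so 1 \nVdash p1.

No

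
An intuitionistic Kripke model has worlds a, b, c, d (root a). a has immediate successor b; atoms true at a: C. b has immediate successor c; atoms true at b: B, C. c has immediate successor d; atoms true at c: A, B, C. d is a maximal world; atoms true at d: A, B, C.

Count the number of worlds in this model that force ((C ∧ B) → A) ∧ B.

2

a: does not force it — a ⊮ ((C ∧ B) → A) ∧ B since a fails (C ∧ B) → A.
b: does not force it.
c: forces it.
d: forces it.
Worlds forcing the formula: {c, d}.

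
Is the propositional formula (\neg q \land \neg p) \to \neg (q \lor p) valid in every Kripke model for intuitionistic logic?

Yes

This is a constructively valid De Morgan direction (conjunction of negations to negated disjunction), which is intuitionistically derivable.
If both \neg q and \neg p hold at a world, no accessible world forces q or forces p, so none forces q \lor p.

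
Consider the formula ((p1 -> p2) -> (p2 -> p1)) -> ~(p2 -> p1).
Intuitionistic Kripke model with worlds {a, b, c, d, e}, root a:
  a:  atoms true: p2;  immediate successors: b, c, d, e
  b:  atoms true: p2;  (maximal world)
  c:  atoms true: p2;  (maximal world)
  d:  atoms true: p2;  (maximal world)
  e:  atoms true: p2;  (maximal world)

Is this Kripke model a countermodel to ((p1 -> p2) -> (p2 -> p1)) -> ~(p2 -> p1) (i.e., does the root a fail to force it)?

No

a ||- ((p1 -> p2) -> (p2 -> p1)) -> ~(p2 -> p1) vacuously: no world accessible from a forces the antecedent (p1 -> p2) -> (p2 -> p1).
So the root a forces ((p1 -> p2) -> (p2 -> p1)) -> ~(p2 -> p1); the model is not a countermodel.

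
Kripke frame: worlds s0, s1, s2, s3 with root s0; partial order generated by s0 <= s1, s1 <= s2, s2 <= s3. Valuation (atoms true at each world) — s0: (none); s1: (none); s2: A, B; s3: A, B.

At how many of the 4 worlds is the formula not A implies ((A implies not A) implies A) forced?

s0: forces it.
s1: forces it.
s2: forces it.
s3: forces it.
Worlds forcing the formula: {s0, s1, s2, s3}.

4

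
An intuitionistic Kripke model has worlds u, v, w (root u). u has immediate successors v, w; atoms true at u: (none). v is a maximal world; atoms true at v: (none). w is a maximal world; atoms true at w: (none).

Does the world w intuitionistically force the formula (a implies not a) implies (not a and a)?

No

w does not force (a implies not a) implies (not a and a): already at w itself, w forces a implies not a but w does not force not a and a.
w does not force not a and a since w fails a.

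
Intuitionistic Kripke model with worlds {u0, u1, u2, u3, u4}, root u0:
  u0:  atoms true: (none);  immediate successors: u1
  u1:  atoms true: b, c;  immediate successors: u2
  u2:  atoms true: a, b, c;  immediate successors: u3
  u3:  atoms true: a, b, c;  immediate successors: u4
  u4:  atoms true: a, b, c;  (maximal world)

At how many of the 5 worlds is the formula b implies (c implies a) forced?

u0: does not force it — u0 does not force b implies (c implies a): at the accessible world u1, u1 forces b but u1 does not force c implies a.
u1: does not force it — u1 does not force b implies (c implies a): already at u1 itself, u1 forces b but u1 does not force c implies a.
u2: forces it.
u3: forces it.
u4: forces it.
Worlds forcing the formula: {u2, u3, u4}.

3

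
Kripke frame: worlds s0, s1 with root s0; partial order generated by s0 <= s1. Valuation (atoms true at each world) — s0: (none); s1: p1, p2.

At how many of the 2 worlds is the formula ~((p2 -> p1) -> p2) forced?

s0: does not force it — s0 ||-/- ~((p2 -> p1) -> p2) since s1 is accessible from s0 and s1 ||- (p2 -> p1) -> p2.
s1: does not force it — s1 ||-/- ~((p2 -> p1) -> p2) since s1 is accessible from s1 and s1 ||- (p2 -> p1) -> p2.
Worlds forcing the formula: { }.

0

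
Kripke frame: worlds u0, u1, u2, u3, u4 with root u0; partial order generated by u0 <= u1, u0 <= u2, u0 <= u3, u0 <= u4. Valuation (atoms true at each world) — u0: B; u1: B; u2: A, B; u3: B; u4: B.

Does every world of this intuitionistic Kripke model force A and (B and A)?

Not every world: u0 does not force A and (B and A).
u0 does not force A and (B and A) since u0 fails A.

No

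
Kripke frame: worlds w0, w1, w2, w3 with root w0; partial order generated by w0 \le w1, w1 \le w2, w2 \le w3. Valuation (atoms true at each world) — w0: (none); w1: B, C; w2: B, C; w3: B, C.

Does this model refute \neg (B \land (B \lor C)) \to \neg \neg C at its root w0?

No

w0 \Vdash \neg (B \land (B \lor C)) \to \neg \neg C vacuously: no world accessible from w0 forces the antecedent \neg (B \land (B \lor C)).
So the root w0 forces \neg (B \land (B \lor C)) \to \neg \neg C; the model is not a countermodel.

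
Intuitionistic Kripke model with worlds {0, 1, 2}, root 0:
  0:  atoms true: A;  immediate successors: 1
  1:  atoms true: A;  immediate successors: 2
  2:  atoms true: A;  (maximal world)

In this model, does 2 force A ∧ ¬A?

No

2 ⊮ A ∧ ¬A since 2 fails ¬A.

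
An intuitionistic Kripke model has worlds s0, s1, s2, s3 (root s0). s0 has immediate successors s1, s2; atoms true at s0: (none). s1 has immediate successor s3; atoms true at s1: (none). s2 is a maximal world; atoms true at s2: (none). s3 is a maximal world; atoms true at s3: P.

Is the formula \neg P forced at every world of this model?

No

Not every world: s0 \nVdash \neg P.
s0 \nVdash \neg P since s3 is accessible from s0 and s3 \Vdash P.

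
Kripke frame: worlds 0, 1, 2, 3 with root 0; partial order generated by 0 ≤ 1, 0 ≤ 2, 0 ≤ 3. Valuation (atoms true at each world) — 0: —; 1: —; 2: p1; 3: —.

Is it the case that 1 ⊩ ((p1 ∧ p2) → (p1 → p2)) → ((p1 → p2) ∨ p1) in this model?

Yes

1 ⊩ ((p1 ∧ p2) → (p1 → p2)) → ((p1 → p2) ∨ p1): every world accessible from 1 that forces (p1 ∧ p2) → (p1 → p2) (namely 1) also forces (p1 → p2) ∨ p1.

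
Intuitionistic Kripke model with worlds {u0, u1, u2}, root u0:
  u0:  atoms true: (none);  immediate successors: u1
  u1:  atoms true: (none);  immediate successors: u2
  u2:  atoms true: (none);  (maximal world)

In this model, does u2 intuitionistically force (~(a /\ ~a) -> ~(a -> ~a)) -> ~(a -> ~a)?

u2 ||- (~(a /\ ~a) -> ~(a -> ~a)) -> ~(a -> ~a) vacuously: no world accessible from u2 forces the antecedent ~(a /\ ~a) -> ~(a -> ~a).

Yes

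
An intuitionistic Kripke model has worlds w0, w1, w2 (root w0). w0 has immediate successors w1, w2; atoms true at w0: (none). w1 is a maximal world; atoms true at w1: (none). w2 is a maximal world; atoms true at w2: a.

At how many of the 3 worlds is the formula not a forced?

1

w0: does not force it — w0 does not force not a since w2 is accessible from w0 and w2 forces a.
w1: forces it.
w2: does not force it — w2 does not force not a since w2 is accessible from w2 and w2 forces a.
Worlds forcing the formula: {w1}.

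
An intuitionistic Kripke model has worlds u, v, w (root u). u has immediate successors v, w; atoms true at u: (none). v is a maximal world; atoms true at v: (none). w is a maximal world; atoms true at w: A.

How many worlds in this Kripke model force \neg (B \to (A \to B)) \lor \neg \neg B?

0

u: does not force it — u \nVdash \neg (B \to (A \to B)) \lor \neg \neg B: neither disjunct is forced at u.
v: does not force it.
w: does not force it.
Worlds forcing the formula: { }.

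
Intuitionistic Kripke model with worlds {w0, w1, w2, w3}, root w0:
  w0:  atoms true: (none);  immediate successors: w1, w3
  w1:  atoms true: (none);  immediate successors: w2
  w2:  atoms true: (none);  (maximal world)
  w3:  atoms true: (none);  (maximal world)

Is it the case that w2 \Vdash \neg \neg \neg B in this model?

w2 \Vdash \neg \neg \neg B: no world accessible from w2 forces \neg \neg B.

Yes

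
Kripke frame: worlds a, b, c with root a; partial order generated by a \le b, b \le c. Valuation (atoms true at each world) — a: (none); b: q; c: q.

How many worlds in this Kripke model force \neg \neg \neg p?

a: forces it.
b: forces it.
c: forces it.
Worlds forcing the formula: {a, b, c}.

3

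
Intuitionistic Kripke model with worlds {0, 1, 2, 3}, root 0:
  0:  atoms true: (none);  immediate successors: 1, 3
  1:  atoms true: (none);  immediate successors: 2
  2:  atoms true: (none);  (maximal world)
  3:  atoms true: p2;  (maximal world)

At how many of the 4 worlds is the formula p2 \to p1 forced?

0: does not force it — 0 \nVdash p2 \to p1: at the accessible world 3, 3 \Vdash p2 but 3 \nVdash p1.
1: forces it.
2: forces it.
3: does not force it — 3 \nVdash p2 \to p1: already at 3 itself, 3 \Vdash p2 but 3 \nVdash p1.
Worlds forcing the formula: {1, 2}.

2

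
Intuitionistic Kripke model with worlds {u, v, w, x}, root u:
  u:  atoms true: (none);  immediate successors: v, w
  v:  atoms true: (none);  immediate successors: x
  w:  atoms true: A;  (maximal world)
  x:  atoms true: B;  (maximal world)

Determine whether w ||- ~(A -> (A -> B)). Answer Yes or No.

Yes

w ||- ~(A -> (A -> B)): no world accessible from w forces A -> (A -> B).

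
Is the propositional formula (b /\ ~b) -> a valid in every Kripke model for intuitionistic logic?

Yes

This is an instance of ex falso quodlibet, which is intuitionistically derivable.
No world can force both b and ~b, so the antecedent b /\ ~b is never forced and the implication holds vacuously at every world.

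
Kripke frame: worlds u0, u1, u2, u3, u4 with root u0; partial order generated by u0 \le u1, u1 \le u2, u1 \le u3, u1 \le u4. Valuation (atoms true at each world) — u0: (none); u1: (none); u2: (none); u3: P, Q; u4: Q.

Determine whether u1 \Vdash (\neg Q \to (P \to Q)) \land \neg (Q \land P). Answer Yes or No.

u1 \nVdash (\neg Q \to (P \to Q)) \land \neg (Q \land P) since u1 fails \neg (Q \land P).

No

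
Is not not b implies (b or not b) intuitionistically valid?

No

This is a variant of double-negation elimination (deriving excluded middle from double negation), which is not intuitionistically valid.
A Kripke countermodel: worlds u0, u1; order generated by u0 <= u1; atoms true at each world — u0:{}; u1:{b}.
u0 does not force not not b implies (b or not b): already at u0 itself, u0 forces not not b but u0 does not force b or not b.
u0 does not force b or not b: neither disjunct is forced at u0.
u0 lacks atom b, so u0 does not force b.
So the root u0 does not force the formula.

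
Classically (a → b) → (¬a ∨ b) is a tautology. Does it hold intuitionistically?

This is the material-implication-as-disjunction principle, which is not intuitionistically valid.
A Kripke countermodel: worlds s0, s1; order generated by s0 ≤ s1; atoms true at each world — s0:{}; s1:{a,b}.
s0 ⊮ (a → b) → (¬a ∨ b): already at s0 itself, s0 ⊩ a → b but s0 ⊮ ¬a ∨ b.
s0 ⊮ ¬a ∨ b: neither disjunct is forced at s0.
s0 ⊮ ¬a since s1 is accessible from s0 and s1 ⊩ a.
So the root s0 does not force the formula.

No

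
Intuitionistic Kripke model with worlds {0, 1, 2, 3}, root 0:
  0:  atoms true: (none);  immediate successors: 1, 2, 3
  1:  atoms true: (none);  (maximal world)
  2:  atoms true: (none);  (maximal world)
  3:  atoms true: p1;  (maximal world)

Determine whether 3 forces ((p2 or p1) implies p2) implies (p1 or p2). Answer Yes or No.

3 forces ((p2 or p1) implies p2) implies (p1 or p2) vacuously: no world accessible from 3 forces the antecedent (p2 or p1) implies p2.

Yes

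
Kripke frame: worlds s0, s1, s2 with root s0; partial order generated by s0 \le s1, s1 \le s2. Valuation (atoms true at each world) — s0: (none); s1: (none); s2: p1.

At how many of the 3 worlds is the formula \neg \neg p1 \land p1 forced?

1

s0: does not force it — s0 \nVdash \neg \neg p1 \land p1 since s0 fails p1.
s1: does not force it.
s2: forces it.
Worlds forcing the formula: {s2}.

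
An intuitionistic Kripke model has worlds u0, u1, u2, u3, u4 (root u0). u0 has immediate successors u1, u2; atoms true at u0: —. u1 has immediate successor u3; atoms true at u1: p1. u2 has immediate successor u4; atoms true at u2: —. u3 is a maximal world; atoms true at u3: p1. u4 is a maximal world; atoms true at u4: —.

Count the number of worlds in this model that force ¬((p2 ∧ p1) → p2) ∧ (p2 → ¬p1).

0

u0: does not force it — u0 ⊮ ¬((p2 ∧ p1) → p2) ∧ (p2 → ¬p1) since u0 fails ¬((p2 ∧ p1) → p2).
u1: does not force it.
u2: does not force it.
u3: does not force it.
u4: does not force it.
Worlds forcing the formula: { }.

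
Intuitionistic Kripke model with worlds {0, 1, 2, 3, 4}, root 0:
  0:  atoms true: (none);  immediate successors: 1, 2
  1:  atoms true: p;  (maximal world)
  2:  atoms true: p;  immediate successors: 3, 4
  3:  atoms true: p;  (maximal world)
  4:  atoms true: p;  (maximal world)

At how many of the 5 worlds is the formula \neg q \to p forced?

4

0: does not force it — 0 \nVdash \neg q \to p: already at 0 itself, 0 \Vdash \neg q but 0 \nVdash p.
1: forces it.
2: forces it.
3: forces it.
4: forces it.
Worlds forcing the formula: {1, 2, 3, 4}.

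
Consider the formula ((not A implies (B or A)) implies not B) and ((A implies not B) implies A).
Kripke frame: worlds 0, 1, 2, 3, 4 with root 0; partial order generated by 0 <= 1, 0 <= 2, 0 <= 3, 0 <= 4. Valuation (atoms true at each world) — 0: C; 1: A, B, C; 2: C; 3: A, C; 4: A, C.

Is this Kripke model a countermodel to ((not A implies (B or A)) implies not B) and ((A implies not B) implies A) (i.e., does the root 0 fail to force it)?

0 does not force ((not A implies (B or A)) implies not B) and ((A implies not B) implies A) since 0 fails (not A implies (B or A)) implies not B.
So the root 0 does not force ((not A implies (B or A)) implies not B) and ((A implies not B) implies A); the model is a countermodel.

Yes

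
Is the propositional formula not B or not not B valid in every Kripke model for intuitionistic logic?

No

This is the weak law of excluded middle, which is not intuitionistically valid.
A Kripke countermodel: worlds u0, u1, u2; order generated by u0 <= u1, u0 <= u2; atoms true at each world — u0:{}; u1:{B}; u2:{}.
u0 does not force not B or not not B: neither disjunct is forced at u0.
u0 does not force not B since u1 is accessible from u0 and u1 forces B.
So the root u0 does not force the formula.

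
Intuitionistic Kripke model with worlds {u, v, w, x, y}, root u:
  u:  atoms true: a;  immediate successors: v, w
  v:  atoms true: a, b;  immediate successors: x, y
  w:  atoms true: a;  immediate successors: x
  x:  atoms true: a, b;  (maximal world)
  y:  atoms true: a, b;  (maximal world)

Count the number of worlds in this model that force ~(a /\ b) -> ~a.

5

u: forces it.
v: forces it.
w: forces it.
x: forces it.
y: forces it.
Worlds forcing the formula: {u, v, w, x, y}.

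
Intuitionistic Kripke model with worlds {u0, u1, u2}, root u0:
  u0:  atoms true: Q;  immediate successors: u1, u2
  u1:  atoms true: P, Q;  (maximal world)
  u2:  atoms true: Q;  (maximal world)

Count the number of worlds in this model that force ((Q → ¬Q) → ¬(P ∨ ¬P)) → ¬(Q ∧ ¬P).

u0: does not force it — u0 ⊮ ((Q → ¬Q) → ¬(P ∨ ¬P)) → ¬(Q ∧ ¬P): already at u0 itself, u0 ⊩ (Q → ¬Q) → ¬(P ∨ ¬P) but u0 ⊮ ¬(Q ∧ ¬P).
u1: forces it.
u2: does not force it — u2 ⊮ ((Q → ¬Q) → ¬(P ∨ ¬P)) → ¬(Q ∧ ¬P): already at u2 itself, u2 ⊩ (Q → ¬Q) → ¬(P ∨ ¬P) but u2 ⊮ ¬(Q ∧ ¬P).
Worlds forcing the formula: {u1}.

1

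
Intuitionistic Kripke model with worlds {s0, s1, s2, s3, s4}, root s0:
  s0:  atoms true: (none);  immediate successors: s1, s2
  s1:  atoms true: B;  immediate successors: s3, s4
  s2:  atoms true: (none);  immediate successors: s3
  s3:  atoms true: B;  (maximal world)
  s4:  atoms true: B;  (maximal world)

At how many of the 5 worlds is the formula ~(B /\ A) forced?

s0: forces it.
s1: forces it.
s2: forces it.
s3: forces it.
s4: forces it.
Worlds forcing the formula: {s0, s1, s2, s3, s4}.

5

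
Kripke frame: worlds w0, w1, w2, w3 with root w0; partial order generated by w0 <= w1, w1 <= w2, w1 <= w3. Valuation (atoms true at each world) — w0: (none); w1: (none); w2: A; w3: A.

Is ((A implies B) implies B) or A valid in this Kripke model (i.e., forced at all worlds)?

Yes

w0 forces ((A implies B) implies B) or A via the disjunct (A implies B) implies B.
Since the root w0 forces ((A implies B) implies B) or A and forcing is persistent (monotone upward), every world forces it.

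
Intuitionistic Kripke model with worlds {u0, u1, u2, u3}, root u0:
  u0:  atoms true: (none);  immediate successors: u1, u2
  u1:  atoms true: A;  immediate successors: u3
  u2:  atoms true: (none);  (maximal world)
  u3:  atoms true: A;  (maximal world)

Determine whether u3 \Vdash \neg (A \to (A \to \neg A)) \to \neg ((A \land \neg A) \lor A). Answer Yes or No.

No

u3 \nVdash \neg (A \to (A \to \neg A)) \to \neg ((A \land \neg A) \lor A): already at u3 itself, u3 \Vdash \neg (A \to (A \to \neg A)) but u3 \nVdash \neg ((A \land \neg A) \lor A).
u3 \nVdash \neg ((A \land \neg A) \lor A) since u3 is accessible from u3 and u3 \Vdash (A \land \neg A) \lor A.
u3 \Vdash (A \land \neg A) \lor A via the disjunct A.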